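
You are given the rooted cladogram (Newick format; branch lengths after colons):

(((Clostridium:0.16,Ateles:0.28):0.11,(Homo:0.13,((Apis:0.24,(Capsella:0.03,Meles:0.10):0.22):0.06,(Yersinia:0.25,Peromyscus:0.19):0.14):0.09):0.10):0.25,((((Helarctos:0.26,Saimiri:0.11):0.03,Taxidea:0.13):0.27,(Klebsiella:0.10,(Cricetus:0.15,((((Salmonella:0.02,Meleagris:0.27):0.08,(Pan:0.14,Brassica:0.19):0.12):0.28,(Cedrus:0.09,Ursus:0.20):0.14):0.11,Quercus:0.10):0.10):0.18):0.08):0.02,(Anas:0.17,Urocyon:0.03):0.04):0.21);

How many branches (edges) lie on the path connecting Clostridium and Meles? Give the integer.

The MRCA of Clostridium and Meles is the node subtending ((Clostridium,Ateles),(Homo,((Apis,(Capsella,Meles)),(Yersinia,Peromyscus)))).
From Clostridium up to that node: 2 branches. From Meles up to the same node: 5 branches. Total: 2 + 5 = 7.

7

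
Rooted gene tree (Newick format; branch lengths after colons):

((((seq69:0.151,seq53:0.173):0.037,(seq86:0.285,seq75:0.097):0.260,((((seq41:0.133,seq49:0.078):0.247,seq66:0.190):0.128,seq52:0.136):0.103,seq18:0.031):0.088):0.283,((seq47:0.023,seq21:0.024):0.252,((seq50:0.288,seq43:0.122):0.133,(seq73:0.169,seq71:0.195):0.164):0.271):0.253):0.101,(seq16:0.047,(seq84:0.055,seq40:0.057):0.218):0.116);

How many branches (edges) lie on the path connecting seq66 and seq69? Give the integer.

6

The MRCA of seq66 and seq69 is the node subtending ((seq69,seq53),(seq86,seq75),((((seq41,seq49),seq66),seq52),seq18)).
From seq66 up to that node: 4 branches. From seq69 up to the same node: 2 branches. Total: 4 + 2 = 6.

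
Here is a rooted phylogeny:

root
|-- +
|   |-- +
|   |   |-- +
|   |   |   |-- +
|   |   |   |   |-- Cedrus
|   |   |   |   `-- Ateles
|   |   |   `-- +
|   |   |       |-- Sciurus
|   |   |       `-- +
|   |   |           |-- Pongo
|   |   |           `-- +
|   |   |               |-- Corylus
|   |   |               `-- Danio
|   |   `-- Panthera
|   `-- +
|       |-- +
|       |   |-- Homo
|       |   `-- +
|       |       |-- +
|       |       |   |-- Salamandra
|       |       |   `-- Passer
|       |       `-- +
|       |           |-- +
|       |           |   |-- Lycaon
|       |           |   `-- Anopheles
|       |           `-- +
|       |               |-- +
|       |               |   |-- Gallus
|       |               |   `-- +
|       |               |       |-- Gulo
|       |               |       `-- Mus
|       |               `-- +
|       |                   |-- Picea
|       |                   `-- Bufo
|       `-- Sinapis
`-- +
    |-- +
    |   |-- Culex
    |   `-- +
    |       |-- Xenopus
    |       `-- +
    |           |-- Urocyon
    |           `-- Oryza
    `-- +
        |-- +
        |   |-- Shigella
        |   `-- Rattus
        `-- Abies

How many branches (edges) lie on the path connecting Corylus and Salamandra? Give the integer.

11

The MRCA of Corylus and Salamandra is the node subtending ((((Cedrus,Ateles),(Sciurus,(Pongo,(Corylus,Danio)))),Panthera),((Homo,((Salamandra,Passer),((Lycaon,Anopheles),((Gallus,(Gulo,Mus)),(Picea,Bufo))))),Sinapis)).
From Corylus up to that node: 6 branches. From Salamandra up to the same node: 5 branches. Total: 6 + 5 = 11.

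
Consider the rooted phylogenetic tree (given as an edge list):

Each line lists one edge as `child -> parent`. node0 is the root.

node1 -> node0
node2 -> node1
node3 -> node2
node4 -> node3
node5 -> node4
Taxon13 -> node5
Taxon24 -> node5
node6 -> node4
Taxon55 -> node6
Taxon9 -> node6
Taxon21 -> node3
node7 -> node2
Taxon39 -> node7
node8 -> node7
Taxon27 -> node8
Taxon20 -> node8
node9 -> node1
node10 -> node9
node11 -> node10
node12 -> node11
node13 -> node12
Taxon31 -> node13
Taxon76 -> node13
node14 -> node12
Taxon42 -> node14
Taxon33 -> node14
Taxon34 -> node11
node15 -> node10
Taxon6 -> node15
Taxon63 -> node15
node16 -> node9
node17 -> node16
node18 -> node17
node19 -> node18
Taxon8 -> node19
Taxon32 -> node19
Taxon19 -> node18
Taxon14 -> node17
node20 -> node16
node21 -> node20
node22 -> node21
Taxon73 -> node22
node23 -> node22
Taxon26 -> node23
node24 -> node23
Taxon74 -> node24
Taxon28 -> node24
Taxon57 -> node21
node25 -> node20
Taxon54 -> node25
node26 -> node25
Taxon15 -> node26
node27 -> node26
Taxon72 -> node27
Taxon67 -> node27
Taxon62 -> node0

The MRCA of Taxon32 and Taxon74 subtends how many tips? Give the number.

13

The MRCA of Taxon32 and Taxon74 is the node subtending ((((Taxon8,Taxon32),Taxon19),Taxon14),(((Taxon73,(Taxon26,(Taxon74,Taxon28))),Taxon57),(Taxon54,(Taxon15,(Taxon72,Taxon67))))).
That clade contains 13 terminal taxa: Taxon14, Taxon15, Taxon19, Taxon26, Taxon28, Taxon32, Taxon54, Taxon57, Taxon67, Taxon72, Taxon73, Taxon74, Taxon8.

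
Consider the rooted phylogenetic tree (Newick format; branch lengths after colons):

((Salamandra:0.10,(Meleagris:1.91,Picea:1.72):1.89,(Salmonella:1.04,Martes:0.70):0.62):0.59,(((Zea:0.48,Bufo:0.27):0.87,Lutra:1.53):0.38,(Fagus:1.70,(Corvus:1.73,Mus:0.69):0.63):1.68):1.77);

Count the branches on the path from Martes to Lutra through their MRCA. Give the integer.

The MRCA of Martes and Lutra is the root of the tree.
From Martes up to that node: 3 branches. From Lutra up to the same node: 3 branches. Total: 3 + 3 = 6.

6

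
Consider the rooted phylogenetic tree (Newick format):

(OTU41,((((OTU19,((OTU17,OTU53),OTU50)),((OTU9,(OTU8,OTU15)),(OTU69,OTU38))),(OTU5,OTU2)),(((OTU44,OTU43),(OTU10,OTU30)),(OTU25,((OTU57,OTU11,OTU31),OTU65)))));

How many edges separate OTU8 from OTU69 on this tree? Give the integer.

The MRCA of OTU8 and OTU69 is the node subtending ((OTU9,(OTU8,OTU15)),(OTU69,OTU38)).
From OTU8 up to that node: 3 branches. From OTU69 up to the same node: 2 branches. Total: 3 + 2 = 5.

5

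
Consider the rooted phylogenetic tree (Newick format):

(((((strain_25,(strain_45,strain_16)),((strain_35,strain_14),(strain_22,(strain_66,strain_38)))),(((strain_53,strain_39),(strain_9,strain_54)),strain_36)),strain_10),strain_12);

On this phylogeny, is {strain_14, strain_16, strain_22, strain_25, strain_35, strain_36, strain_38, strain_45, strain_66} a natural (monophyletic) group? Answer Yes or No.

No

The MRCA of the listed taxa subtends (((strain_25,(strain_45,strain_16)),((strain_35,strain_14),(strain_22,(strain_66,strain_38)))),(((strain_53,strain_39),(strain_9,strain_54)),strain_36)).
That clade also contains strain_39, strain_53, strain_54, strain_9, which are not in the proposed group, so the group is not monophyletic.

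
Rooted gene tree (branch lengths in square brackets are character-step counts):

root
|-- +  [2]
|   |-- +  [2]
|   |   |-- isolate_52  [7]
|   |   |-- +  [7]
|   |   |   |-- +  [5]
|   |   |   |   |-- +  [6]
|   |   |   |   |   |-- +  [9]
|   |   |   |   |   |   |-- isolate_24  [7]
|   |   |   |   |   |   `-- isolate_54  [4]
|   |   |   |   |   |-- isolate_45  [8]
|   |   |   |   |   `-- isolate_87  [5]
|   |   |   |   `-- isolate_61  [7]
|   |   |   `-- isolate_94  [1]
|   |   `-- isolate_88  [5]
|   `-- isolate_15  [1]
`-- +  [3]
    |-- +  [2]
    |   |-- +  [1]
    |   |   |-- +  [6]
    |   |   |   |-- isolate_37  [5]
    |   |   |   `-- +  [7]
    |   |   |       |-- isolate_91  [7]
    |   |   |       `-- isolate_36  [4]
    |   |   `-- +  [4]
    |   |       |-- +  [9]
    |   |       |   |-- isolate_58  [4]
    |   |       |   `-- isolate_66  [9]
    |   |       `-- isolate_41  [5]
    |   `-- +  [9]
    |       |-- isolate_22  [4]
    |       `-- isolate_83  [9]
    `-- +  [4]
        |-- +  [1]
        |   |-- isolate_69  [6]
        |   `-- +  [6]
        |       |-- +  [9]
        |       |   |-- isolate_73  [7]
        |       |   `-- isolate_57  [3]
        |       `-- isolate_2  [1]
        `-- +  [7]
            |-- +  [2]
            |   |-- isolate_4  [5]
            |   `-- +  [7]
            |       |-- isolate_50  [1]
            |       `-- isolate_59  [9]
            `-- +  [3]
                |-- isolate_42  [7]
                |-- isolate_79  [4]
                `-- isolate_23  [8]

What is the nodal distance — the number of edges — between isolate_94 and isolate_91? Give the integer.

10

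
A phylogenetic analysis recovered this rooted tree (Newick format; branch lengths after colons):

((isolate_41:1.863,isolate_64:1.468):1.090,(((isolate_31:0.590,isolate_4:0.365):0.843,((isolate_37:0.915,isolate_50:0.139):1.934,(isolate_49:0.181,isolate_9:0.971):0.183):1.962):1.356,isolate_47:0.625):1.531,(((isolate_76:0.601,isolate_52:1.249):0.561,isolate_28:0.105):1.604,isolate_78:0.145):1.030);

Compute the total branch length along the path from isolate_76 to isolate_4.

7.891

The path runs isolate_76 → … → MRCA → … → isolate_4; the MRCA is the root of the tree.
Branch lengths along that path: 0.601 + 0.561 + 1.604 + 1.030 + 1.531 + 1.356 + 0.843 + 0.365 = 7.891.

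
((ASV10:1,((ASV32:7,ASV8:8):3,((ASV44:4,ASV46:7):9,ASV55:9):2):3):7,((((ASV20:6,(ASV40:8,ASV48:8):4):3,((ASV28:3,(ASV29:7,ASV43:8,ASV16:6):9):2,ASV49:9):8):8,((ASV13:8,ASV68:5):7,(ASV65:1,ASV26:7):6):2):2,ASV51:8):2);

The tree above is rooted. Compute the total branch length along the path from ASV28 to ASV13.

The path runs ASV28 → … → MRCA → … → ASV13; the MRCA is the node subtending (((ASV20,(ASV40,ASV48)),((ASV28,(ASV29,ASV43,ASV16)),ASV49)),((ASV13,ASV68),(ASV65,ASV26))).
Branch lengths along that path: 3 + 2 + 8 + 8 + 2 + 7 + 8 = 38.

38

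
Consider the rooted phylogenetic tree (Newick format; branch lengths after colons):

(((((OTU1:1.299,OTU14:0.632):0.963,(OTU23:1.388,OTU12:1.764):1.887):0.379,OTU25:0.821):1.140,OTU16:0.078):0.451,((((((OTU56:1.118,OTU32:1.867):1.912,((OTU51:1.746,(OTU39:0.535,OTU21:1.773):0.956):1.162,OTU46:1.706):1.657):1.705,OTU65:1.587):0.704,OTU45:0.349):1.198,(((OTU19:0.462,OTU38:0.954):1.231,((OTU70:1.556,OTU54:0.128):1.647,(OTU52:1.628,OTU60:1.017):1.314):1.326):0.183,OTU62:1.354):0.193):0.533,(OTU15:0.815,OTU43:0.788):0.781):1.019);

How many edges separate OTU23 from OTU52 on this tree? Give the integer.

The MRCA of OTU23 and OTU52 is the root of the tree.
From OTU23 up to that node: 5 branches. From OTU52 up to the same node: 7 branches. Total: 5 + 7 = 12.

12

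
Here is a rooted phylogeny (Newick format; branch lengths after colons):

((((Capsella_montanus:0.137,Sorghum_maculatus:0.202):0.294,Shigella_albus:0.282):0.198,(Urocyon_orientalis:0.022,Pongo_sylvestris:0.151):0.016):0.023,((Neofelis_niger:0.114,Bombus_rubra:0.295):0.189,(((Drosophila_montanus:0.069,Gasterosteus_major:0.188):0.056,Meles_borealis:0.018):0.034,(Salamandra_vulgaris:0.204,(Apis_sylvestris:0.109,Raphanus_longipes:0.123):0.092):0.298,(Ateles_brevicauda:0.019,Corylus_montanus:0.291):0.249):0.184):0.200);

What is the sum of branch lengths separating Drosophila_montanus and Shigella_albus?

The path runs Drosophila_montanus → … → MRCA → … → Shigella_albus; the MRCA is the root of the tree.
Branch lengths along that path: 0.069 + 0.056 + 0.034 + 0.184 + 0.200 + 0.023 + 0.198 + 0.282 = 1.046.

1.046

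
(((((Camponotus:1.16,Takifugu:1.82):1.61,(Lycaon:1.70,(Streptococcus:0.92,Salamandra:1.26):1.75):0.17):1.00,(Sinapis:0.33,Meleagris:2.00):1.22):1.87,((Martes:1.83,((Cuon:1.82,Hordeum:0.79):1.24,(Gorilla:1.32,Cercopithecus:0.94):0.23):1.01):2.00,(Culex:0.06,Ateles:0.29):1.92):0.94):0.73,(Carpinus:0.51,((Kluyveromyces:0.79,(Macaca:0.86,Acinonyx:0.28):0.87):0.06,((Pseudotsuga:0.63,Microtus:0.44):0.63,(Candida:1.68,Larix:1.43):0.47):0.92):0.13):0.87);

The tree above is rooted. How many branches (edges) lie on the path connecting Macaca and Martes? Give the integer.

9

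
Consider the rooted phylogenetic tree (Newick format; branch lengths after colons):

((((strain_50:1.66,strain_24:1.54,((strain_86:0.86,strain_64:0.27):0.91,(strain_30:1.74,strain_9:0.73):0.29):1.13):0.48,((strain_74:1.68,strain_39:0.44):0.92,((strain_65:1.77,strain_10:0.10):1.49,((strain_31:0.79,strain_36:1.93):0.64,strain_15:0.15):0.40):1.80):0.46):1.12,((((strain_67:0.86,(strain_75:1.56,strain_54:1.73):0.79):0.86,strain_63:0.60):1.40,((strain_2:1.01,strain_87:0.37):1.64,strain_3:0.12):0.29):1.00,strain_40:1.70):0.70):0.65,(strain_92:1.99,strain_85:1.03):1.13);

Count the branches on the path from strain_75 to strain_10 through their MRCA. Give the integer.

The MRCA of strain_75 and strain_10 is the node subtending (((strain_50,strain_24,((strain_86,strain_64),(strain_30,strain_9))),((strain_74,strain_39),((strain_65,strain_10),((strain_31,strain_36),strain_15)))),((((strain_67,(strain_75,strain_54)),strain_63),((strain_2,strain_87),strain_3)),strain_40)).
From strain_75 up to that node: 6 branches. From strain_10 up to the same node: 5 branches. Total: 6 + 5 = 11.

11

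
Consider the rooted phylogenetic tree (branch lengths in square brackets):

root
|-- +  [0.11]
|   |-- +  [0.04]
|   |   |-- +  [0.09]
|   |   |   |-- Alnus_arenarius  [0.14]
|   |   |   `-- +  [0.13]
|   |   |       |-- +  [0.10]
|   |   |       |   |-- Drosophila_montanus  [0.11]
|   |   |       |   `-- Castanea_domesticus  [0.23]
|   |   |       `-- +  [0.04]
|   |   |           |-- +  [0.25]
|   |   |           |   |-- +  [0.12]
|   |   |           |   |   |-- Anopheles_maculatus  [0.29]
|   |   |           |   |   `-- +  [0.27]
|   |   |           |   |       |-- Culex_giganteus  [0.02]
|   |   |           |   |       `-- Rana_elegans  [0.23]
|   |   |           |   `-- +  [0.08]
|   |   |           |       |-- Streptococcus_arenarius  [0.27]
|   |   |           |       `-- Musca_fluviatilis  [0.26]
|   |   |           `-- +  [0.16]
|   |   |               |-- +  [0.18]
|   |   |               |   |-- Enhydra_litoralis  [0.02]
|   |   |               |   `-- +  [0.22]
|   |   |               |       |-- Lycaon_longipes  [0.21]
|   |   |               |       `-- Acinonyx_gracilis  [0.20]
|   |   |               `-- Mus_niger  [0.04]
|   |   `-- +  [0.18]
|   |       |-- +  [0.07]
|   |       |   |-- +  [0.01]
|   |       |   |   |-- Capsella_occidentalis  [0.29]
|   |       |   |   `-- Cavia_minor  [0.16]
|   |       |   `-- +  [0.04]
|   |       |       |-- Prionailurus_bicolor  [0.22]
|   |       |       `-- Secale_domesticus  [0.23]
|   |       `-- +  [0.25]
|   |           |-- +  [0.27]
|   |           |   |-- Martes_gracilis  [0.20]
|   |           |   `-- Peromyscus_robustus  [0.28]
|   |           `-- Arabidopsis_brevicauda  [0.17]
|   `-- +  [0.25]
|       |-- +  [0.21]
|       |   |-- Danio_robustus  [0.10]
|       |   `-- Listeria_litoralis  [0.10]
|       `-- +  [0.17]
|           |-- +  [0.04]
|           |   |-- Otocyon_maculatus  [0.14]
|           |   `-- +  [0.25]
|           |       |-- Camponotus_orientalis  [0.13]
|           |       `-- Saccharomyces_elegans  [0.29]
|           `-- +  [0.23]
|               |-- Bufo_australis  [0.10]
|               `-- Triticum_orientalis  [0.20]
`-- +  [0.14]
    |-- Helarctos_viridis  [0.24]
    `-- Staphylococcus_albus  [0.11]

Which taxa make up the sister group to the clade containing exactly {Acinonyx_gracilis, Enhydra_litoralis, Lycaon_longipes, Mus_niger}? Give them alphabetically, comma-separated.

Anopheles_maculatus, Culex_giganteus, Musca_fluviatilis, Rana_elegans, Streptococcus_arenarius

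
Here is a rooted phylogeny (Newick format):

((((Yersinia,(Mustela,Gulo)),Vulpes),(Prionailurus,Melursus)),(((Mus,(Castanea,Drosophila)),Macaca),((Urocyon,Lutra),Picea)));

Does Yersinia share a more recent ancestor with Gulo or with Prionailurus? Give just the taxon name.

The MRCA of Yersinia and Gulo subtends (Yersinia,(Mustela,Gulo)) (3 taxa).
The MRCA of Yersinia and Prionailurus subtends (((Yersinia,(Mustela,Gulo)),Vulpes),(Prionailurus,Melursus)) (6 taxa).
The first is nested inside the second, so Yersinia shares a more recent common ancestor with Gulo.

Gulo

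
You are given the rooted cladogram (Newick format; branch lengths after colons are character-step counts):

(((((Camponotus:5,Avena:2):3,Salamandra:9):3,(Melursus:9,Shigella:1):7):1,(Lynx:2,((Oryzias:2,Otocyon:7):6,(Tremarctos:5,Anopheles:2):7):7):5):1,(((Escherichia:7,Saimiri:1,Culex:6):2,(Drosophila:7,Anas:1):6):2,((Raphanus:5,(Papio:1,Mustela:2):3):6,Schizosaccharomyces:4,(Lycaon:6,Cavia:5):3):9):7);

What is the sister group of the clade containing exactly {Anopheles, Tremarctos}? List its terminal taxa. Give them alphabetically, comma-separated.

The clade containing exactly {Anopheles, Tremarctos} attaches to the tree at the node subtending ((Oryzias,Otocyon),(Tremarctos,Anopheles)).
The other lineage descending from that same node — the sister group — is (Oryzias,Otocyon); its 2 tips in alphabetical order are the answer.

Oryzias, Otocyon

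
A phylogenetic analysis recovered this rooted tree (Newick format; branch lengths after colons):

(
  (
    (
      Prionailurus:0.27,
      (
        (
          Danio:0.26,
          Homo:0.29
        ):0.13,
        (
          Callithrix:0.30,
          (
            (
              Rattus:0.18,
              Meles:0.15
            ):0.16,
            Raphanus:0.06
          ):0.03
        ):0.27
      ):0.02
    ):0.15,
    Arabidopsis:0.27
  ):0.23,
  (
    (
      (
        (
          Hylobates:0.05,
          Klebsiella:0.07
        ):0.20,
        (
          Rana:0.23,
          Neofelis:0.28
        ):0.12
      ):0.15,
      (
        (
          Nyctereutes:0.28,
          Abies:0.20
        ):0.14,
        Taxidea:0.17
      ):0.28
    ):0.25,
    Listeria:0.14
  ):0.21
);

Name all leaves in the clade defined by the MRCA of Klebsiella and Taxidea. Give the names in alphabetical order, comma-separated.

Abies, Hylobates, Klebsiella, Neofelis, Nyctereutes, Rana, Taxidea

Tracing Klebsiella: it sits inside (Hylobates,Klebsiella).
Tracing Taxidea: it sits inside ((Nyctereutes,Abies),Taxidea).
The smallest clade enclosing both is (((Hylobates,Klebsiella),(Rana,Neofelis)),((Nyctereutes,Abies),Taxidea)); the answer is its 7 terminal taxa in alphabetical order.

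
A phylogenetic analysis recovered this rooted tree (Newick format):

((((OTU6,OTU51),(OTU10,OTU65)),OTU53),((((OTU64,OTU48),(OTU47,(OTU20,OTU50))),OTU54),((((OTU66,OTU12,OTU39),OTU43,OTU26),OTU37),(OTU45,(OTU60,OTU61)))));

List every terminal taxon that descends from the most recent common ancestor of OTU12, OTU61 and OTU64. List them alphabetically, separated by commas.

OTU12, OTU20, OTU26, OTU37, OTU39, OTU43, OTU45, OTU47, OTU48, OTU50, OTU54, OTU60, OTU61, OTU64, OTU66

Tracing OTU12: it sits inside (OTU66,OTU12,OTU39).
Tracing OTU61: it sits inside (OTU60,OTU61).
Tracing OTU64: it sits inside (OTU64,OTU48).
The smallest clade enclosing all 3 is ((((OTU64,OTU48),(OTU47,(OTU20,OTU50))),OTU54),((((OTU66,OTU12,OTU39),OTU43,OTU26),OTU37),(OTU45,(OTU60,OTU61)))); the answer is its 15 terminal taxa in alphabetical order.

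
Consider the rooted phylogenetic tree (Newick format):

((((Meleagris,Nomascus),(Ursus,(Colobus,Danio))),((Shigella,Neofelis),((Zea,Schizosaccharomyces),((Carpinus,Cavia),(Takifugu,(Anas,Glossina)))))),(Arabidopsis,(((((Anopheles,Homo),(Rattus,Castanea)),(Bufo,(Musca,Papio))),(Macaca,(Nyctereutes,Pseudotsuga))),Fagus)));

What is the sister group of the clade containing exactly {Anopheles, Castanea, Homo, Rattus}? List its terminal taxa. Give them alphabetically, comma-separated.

The clade containing exactly {Anopheles, Castanea, Homo, Rattus} attaches to the tree at the node subtending (((Anopheles,Homo),(Rattus,Castanea)),(Bufo,(Musca,Papio))).
The other lineage descending from that same node — the sister group — is (Bufo,(Musca,Papio)); its 3 tips in alphabetical order are the answer.

Bufo, Musca, Papio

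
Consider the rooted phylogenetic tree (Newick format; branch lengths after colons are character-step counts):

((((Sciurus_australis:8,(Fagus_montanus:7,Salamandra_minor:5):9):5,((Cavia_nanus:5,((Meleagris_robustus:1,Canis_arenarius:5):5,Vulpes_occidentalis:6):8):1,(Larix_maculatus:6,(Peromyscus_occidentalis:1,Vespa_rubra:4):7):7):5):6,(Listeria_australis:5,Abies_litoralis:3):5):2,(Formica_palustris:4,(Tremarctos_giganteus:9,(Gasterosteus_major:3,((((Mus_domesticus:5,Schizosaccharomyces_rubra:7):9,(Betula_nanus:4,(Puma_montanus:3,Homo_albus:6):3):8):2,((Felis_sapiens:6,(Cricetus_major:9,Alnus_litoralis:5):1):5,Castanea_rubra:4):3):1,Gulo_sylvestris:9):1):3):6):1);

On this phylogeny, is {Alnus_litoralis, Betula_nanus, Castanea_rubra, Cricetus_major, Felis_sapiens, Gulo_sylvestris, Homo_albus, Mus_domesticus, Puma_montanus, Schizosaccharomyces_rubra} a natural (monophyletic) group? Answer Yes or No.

Yes

The most recent common ancestor of these taxa subtends ((((Mus_domesticus,Schizosaccharomyces_rubra),(Betula_nanus,(Puma_montanus,Homo_albus))),((Felis_sapiens,(Cricetus_major,Alnus_litoralis)),Castanea_rubra)),Gulo_sylvestris).
That clade has exactly 10 tips — every listed taxon and nothing else — so the group is monophyletic.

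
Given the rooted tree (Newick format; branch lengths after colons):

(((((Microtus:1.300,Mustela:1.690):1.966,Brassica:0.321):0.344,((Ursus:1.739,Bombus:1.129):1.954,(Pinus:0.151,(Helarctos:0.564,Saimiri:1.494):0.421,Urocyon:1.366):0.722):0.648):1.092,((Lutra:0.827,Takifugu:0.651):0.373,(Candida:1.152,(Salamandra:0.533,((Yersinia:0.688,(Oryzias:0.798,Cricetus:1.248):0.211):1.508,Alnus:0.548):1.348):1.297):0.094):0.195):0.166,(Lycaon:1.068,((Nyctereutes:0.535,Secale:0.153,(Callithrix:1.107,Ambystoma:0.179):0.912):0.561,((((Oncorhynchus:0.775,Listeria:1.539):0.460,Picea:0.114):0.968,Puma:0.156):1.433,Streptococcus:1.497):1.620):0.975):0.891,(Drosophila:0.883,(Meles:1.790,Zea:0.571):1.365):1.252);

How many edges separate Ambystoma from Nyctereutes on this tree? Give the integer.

3

The MRCA of Ambystoma and Nyctereutes is the node subtending (Nyctereutes,Secale,(Callithrix,Ambystoma)).
From Ambystoma up to that node: 2 branches. From Nyctereutes up to the same node: 1 branch. Total: 2 + 1 = 3.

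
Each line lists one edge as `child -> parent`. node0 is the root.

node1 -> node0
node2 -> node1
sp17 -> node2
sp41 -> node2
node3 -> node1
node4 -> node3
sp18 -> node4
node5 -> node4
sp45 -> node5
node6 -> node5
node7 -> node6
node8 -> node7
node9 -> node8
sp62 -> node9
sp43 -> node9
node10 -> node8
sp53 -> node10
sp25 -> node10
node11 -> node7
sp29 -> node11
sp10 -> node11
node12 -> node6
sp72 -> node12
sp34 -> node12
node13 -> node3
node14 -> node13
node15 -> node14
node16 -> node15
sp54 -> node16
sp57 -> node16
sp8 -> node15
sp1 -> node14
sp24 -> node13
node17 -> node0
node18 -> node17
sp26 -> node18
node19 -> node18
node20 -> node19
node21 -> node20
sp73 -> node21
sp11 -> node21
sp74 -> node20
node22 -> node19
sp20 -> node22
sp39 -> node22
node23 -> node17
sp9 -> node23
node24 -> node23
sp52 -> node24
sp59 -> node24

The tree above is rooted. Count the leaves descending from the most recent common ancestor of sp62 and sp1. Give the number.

15

The MRCA of sp62 and sp1 is the node subtending ((sp18,(sp45,((((sp62,sp43),(sp53,sp25)),(sp29,sp10)),(sp72,sp34)))),((((sp54,sp57),sp8),sp1),sp24)).
That clade contains 15 terminal taxa: sp1, sp10, sp18, sp24, sp25, sp29, sp34, sp43, sp45, sp53, sp54, sp57, sp62, sp72, sp8.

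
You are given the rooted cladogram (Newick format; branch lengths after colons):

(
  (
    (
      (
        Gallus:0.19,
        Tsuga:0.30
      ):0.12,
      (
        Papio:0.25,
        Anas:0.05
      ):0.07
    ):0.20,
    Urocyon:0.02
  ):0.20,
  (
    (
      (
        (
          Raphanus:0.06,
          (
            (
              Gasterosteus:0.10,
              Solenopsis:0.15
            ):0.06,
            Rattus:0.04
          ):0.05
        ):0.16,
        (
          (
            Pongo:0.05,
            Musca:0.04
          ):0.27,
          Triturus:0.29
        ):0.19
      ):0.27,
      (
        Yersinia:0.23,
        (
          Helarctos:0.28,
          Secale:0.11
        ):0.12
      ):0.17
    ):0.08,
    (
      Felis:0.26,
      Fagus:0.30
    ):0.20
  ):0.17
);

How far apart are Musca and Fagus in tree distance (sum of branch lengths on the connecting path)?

The path runs Musca → … → MRCA → … → Fagus; the MRCA is the node subtending ((((Raphanus,((Gasterosteus,Solenopsis),Rattus)),((Pongo,Musca),Triturus)),(Yersinia,(Helarctos,Secale))),(Felis,Fagus)).
Branch lengths along that path: 0.04 + 0.27 + 0.19 + 0.27 + 0.08 + 0.20 + 0.30 = 1.35.

1.35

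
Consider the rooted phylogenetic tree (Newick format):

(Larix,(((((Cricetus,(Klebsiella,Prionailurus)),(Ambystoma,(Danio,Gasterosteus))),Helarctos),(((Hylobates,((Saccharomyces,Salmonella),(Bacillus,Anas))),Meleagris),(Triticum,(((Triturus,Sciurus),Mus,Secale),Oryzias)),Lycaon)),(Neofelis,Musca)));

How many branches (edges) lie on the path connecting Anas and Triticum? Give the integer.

7

The MRCA of Anas and Triticum is the node subtending (((Hylobates,((Saccharomyces,Salmonella),(Bacillus,Anas))),Meleagris),(Triticum,(((Triturus,Sciurus),Mus,Secale),Oryzias)),Lycaon).
From Anas up to that node: 5 branches. From Triticum up to the same node: 2 branches. Total: 5 + 2 = 7.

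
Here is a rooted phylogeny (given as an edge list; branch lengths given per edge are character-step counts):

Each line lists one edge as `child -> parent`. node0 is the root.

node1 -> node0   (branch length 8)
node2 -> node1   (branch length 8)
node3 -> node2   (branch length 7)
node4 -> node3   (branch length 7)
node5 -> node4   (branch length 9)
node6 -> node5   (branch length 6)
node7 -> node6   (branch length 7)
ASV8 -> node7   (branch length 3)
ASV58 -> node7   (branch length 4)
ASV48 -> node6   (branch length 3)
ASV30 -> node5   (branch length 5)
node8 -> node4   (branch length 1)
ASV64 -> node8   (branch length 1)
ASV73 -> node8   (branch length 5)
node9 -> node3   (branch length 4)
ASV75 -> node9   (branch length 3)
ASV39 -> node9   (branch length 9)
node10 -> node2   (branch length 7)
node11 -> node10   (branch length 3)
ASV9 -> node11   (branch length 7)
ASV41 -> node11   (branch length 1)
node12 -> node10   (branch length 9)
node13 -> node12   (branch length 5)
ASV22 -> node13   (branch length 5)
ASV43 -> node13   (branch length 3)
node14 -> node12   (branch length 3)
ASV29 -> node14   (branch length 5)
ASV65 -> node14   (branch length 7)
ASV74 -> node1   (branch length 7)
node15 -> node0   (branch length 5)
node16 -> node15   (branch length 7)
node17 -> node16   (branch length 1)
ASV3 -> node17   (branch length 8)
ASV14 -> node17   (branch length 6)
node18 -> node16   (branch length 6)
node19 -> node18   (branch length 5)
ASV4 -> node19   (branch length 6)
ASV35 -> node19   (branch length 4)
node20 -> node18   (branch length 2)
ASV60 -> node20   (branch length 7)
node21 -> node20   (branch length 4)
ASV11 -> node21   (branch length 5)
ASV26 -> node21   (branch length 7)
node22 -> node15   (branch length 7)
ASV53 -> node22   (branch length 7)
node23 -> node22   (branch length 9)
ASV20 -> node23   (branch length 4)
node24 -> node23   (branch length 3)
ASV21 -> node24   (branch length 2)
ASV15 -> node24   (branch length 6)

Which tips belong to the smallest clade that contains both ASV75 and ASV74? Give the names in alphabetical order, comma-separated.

Tracing ASV75: it sits inside (ASV75,ASV39).
Tracing ASV74: it sits inside (((((((ASV8,ASV58),ASV48),ASV30),(ASV64,ASV73)),(ASV75,ASV39)),((ASV9,ASV41),((ASV22,ASV43),(ASV29,ASV65)))),ASV74).
The smallest clade enclosing both is (((((((ASV8,ASV58),ASV48),ASV30),(ASV64,ASV73)),(ASV75,ASV39)),((ASV9,ASV41),((ASV22,ASV43),(ASV29,ASV65)))),ASV74); the answer is its 15 terminal taxa in alphabetical order.

ASV22, ASV29, ASV30, ASV39, ASV41, ASV43, ASV48, ASV58, ASV64, ASV65, ASV73, ASV74, ASV75, ASV8, ASV9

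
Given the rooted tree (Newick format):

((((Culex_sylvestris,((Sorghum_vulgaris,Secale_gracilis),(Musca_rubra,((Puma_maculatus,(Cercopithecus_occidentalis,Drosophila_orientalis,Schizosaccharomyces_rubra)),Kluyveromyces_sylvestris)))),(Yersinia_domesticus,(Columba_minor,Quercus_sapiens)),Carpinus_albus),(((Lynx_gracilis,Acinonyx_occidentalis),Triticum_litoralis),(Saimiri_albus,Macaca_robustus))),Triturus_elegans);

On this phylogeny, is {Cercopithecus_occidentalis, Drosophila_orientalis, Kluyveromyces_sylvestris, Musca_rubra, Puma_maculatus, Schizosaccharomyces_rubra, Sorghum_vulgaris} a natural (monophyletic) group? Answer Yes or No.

No

The MRCA of the listed taxa subtends ((Sorghum_vulgaris,Secale_gracilis),(Musca_rubra,((Puma_maculatus,(Cercopithecus_occidentalis,Drosophila_orientalis,Schizosaccharomyces_rubra)),Kluyveromyces_sylvestris))).
That clade also contains Secale_gracilis, which is not in the proposed group, so the group is not monophyletic.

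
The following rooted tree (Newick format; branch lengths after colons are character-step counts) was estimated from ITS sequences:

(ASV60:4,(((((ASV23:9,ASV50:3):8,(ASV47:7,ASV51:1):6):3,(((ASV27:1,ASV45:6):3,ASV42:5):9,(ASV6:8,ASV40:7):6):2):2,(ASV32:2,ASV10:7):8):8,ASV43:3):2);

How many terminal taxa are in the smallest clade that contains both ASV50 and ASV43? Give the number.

The MRCA of ASV50 and ASV43 is the node subtending (((((ASV23,ASV50),(ASV47,ASV51)),(((ASV27,ASV45),ASV42),(ASV6,ASV40))),(ASV32,ASV10)),ASV43).
That clade contains 12 terminal taxa: ASV10, ASV23, ASV27, ASV32, ASV40, ASV42, ASV43, ASV45, ASV47, ASV50, ASV51, ASV6.

12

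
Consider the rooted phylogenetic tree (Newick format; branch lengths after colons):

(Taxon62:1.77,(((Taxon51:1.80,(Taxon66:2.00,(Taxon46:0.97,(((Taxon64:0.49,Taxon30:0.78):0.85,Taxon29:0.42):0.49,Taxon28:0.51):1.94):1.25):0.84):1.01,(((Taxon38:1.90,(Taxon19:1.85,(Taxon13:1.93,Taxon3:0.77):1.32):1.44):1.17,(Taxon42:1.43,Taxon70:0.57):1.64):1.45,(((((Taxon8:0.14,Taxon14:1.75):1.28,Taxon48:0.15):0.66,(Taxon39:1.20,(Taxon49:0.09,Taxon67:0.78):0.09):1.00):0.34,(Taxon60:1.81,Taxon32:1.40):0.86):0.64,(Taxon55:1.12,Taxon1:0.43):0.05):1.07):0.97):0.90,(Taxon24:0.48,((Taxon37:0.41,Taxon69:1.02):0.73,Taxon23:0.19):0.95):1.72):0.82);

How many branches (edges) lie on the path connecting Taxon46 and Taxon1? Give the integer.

8

The MRCA of Taxon46 and Taxon1 is the node subtending ((Taxon51,(Taxon66,(Taxon46,(((Taxon64,Taxon30),Taxon29),Taxon28)))),(((Taxon38,(Taxon19,(Taxon13,Taxon3))),(Taxon42,Taxon70)),(((((Taxon8,Taxon14),Taxon48),(Taxon39,(Taxon49,Taxon67))),(Taxon60,Taxon32)),(Taxon55,Taxon1)))).
From Taxon46 up to that node: 4 branches. From Taxon1 up to the same node: 4 branches. Total: 4 + 4 = 8.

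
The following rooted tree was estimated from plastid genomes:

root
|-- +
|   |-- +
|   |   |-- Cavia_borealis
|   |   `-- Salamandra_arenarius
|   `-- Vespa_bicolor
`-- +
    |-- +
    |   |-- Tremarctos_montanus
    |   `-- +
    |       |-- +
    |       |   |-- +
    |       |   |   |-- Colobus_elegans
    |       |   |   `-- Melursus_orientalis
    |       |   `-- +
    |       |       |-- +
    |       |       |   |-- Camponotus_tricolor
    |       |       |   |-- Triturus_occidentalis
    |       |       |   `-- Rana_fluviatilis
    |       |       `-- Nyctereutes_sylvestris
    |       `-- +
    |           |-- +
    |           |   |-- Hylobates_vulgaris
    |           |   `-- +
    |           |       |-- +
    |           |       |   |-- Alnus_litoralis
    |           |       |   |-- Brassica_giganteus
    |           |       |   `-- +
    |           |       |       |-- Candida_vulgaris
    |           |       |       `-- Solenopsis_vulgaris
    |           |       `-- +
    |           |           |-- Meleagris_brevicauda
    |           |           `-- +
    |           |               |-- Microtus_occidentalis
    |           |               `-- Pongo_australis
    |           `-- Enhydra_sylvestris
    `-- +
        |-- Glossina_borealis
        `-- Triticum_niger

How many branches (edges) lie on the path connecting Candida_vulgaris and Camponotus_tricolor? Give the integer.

10

The MRCA of Candida_vulgaris and Camponotus_tricolor is the node subtending (((Colobus_elegans,Melursus_orientalis),((Camponotus_tricolor,Triturus_occidentalis,Rana_fluviatilis),Nyctereutes_sylvestris)),((Hylobates_vulgaris,((Alnus_litoralis,Brassica_giganteus,(Candida_vulgaris,Solenopsis_vulgaris)),(Meleagris_brevicauda,(Microtus_occidentalis,Pongo_australis)))),Enhydra_sylvestris)).
From Candida_vulgaris up to that node: 6 branches. From Camponotus_tricolor up to the same node: 4 branches. Total: 6 + 4 = 10.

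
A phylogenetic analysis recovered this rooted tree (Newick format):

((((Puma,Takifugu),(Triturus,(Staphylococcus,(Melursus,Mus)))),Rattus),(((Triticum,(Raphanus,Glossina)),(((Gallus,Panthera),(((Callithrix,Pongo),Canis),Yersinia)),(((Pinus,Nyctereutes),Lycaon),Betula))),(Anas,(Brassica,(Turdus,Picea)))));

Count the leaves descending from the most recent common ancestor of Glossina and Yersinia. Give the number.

The MRCA of Glossina and Yersinia is the node subtending ((Triticum,(Raphanus,Glossina)),(((Gallus,Panthera),(((Callithrix,Pongo),Canis),Yersinia)),(((Pinus,Nyctereutes),Lycaon),Betula))).
That clade contains 13 terminal taxa: Betula, Callithrix, Canis, Gallus, Glossina, Lycaon, Nyctereutes, Panthera, Pinus, Pongo, Raphanus, Triticum, Yersinia.

13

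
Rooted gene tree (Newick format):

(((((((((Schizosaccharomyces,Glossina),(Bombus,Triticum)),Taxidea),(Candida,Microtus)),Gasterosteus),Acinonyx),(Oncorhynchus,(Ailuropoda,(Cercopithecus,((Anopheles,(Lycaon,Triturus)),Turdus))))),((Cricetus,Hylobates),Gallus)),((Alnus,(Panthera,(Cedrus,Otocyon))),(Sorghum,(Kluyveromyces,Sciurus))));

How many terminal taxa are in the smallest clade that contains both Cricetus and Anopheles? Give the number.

19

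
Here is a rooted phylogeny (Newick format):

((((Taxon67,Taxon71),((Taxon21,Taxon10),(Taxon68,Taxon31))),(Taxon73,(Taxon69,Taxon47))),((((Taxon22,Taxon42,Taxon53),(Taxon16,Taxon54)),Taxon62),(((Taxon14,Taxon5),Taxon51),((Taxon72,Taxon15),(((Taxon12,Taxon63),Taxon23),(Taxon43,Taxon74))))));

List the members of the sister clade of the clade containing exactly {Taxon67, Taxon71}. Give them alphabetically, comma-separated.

Taxon10, Taxon21, Taxon31, Taxon68

The clade containing exactly {Taxon67, Taxon71} attaches to the tree at the node subtending ((Taxon67,Taxon71),((Taxon21,Taxon10),(Taxon68,Taxon31))).
The other lineage descending from that same node — the sister group — is ((Taxon21,Taxon10),(Taxon68,Taxon31)); its 4 tips in alphabetical order are the answer.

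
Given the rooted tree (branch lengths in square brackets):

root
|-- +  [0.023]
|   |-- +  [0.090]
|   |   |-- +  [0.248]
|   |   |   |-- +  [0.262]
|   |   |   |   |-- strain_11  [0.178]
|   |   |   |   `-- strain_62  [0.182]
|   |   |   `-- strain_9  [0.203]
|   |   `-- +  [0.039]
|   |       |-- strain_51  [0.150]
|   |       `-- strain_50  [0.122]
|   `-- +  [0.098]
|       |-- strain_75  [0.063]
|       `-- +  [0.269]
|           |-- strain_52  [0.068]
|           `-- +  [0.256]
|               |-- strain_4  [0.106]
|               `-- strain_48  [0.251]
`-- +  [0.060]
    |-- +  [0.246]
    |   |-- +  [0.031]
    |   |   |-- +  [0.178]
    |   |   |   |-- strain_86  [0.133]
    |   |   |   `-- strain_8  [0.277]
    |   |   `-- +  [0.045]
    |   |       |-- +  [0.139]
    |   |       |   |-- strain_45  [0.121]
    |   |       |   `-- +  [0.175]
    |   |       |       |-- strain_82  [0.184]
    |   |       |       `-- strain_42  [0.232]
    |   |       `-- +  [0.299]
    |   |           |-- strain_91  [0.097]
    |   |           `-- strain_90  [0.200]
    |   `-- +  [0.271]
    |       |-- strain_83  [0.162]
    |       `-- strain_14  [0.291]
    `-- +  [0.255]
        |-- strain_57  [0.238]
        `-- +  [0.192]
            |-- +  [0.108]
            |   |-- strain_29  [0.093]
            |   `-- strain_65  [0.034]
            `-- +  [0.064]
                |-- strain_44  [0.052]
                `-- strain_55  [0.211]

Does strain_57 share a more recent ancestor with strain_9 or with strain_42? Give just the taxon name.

The MRCA of strain_57 and strain_42 subtends ((((strain_86,strain_8),((strain_45,(strain_82,strain_42)),(strain_91,strain_90))),(strain_83,strain_14)),(strain_57,((strain_29,strain_65),(strain_44,strain_55)))) (14 taxa).
The MRCA of strain_57 and strain_9 is the root, subtending the entire tree (23 taxa).
The first is nested inside the second, so strain_57 shares a more recent common ancestor with strain_42.

strain_42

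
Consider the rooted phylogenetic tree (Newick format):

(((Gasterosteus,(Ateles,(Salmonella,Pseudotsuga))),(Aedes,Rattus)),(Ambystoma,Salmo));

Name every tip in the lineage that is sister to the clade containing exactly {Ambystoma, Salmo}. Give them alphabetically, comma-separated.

The clade containing exactly {Ambystoma, Salmo} attaches directly to the root of the tree.
The other lineage descending from that same node — the sister group — is ((Gasterosteus,(Ateles,(Salmonella,Pseudotsuga))),(Aedes,Rattus)); its 6 tips in alphabetical order are the answer.

Aedes, Ateles, Gasterosteus, Pseudotsuga, Rattus, Salmonella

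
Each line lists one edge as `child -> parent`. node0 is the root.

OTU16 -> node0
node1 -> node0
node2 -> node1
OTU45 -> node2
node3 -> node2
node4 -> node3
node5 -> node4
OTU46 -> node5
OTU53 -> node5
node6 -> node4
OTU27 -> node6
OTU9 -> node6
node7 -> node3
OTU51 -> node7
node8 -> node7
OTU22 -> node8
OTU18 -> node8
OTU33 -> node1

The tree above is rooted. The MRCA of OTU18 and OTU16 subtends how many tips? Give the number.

The MRCA of OTU18 and OTU16 is the root, so the clade is the entire tree.
That clade contains 10 terminal taxa: OTU16, OTU18, OTU22, OTU27, OTU33, OTU45, OTU46, OTU51, OTU53, OTU9.

10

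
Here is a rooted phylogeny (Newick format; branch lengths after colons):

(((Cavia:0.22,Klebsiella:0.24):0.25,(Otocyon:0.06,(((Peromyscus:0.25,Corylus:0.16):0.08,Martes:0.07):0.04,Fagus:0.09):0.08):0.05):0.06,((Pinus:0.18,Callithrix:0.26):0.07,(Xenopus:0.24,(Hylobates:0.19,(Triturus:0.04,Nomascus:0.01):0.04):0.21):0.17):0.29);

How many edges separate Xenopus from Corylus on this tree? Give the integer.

The MRCA of Xenopus and Corylus is the root of the tree.
From Xenopus up to that node: 3 branches. From Corylus up to the same node: 6 branches. Total: 3 + 6 = 9.

9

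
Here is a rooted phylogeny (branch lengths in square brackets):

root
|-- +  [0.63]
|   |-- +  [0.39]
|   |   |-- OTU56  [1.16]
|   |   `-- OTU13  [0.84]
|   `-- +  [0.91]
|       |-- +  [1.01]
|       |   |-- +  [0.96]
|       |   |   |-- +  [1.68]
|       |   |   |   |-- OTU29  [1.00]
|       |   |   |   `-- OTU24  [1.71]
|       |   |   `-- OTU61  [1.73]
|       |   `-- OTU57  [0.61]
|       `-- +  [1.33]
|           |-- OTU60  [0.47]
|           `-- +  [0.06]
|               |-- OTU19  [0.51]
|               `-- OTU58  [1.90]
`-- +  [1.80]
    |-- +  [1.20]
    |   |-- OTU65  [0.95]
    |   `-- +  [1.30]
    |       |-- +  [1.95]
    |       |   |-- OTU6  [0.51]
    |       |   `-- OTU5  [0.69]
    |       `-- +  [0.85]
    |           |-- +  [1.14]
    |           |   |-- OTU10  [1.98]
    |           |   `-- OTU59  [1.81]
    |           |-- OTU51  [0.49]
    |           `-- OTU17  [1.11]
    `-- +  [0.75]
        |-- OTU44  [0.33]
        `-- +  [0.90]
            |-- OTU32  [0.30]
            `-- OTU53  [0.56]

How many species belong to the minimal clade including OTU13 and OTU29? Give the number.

9

The MRCA of OTU13 and OTU29 is the node subtending ((OTU56,OTU13),((((OTU29,OTU24),OTU61),OTU57),(OTU60,(OTU19,OTU58)))).
That clade contains 9 terminal taxa: OTU13, OTU19, OTU24, OTU29, OTU56, OTU57, OTU58, OTU60, OTU61.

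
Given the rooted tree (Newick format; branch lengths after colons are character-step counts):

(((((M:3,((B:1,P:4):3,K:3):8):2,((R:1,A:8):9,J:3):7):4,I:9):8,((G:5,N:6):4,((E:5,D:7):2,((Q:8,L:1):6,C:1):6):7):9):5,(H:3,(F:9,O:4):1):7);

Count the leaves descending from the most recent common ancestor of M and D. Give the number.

15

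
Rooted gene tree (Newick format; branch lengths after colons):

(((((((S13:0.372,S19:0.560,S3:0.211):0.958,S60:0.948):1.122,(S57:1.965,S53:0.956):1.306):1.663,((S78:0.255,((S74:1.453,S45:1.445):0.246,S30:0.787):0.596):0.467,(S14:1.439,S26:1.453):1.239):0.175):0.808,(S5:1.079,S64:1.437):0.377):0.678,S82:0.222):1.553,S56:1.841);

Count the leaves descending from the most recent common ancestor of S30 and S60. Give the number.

The MRCA of S30 and S60 is the node subtending ((((S13,S19,S3),S60),(S57,S53)),((S78,((S74,S45),S30)),(S14,S26))).
That clade contains 12 terminal taxa: S13, S14, S19, S26, S3, S30, S45, S53, S57, S60, S74, S78.

12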